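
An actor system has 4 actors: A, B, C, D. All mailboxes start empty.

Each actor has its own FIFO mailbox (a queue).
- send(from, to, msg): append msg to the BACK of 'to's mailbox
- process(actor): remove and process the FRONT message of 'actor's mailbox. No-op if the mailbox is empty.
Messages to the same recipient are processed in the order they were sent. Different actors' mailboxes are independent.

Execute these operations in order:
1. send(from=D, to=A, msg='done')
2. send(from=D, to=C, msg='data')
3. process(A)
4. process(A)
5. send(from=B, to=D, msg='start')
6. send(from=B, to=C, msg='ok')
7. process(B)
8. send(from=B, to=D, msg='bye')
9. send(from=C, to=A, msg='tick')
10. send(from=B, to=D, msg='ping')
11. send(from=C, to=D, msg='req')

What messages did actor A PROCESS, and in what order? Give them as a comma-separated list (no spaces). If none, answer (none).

After 1 (send(from=D, to=A, msg='done')): A:[done] B:[] C:[] D:[]
After 2 (send(from=D, to=C, msg='data')): A:[done] B:[] C:[data] D:[]
After 3 (process(A)): A:[] B:[] C:[data] D:[]
After 4 (process(A)): A:[] B:[] C:[data] D:[]
After 5 (send(from=B, to=D, msg='start')): A:[] B:[] C:[data] D:[start]
After 6 (send(from=B, to=C, msg='ok')): A:[] B:[] C:[data,ok] D:[start]
After 7 (process(B)): A:[] B:[] C:[data,ok] D:[start]
After 8 (send(from=B, to=D, msg='bye')): A:[] B:[] C:[data,ok] D:[start,bye]
After 9 (send(from=C, to=A, msg='tick')): A:[tick] B:[] C:[data,ok] D:[start,bye]
After 10 (send(from=B, to=D, msg='ping')): A:[tick] B:[] C:[data,ok] D:[start,bye,ping]
After 11 (send(from=C, to=D, msg='req')): A:[tick] B:[] C:[data,ok] D:[start,bye,ping,req]

Answer: done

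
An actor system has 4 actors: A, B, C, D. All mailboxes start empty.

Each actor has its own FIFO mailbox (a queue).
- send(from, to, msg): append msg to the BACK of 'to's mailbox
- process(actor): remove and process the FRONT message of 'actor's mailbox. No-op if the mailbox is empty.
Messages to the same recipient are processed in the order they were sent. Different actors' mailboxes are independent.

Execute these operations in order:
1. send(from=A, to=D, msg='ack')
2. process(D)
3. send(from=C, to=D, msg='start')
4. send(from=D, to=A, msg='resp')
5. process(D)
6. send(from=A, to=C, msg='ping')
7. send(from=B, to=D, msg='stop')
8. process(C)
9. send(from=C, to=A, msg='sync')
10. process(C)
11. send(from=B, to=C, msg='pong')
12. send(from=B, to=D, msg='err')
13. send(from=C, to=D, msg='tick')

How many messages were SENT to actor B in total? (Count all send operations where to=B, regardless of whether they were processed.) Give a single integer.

Answer: 0

Derivation:
After 1 (send(from=A, to=D, msg='ack')): A:[] B:[] C:[] D:[ack]
After 2 (process(D)): A:[] B:[] C:[] D:[]
After 3 (send(from=C, to=D, msg='start')): A:[] B:[] C:[] D:[start]
After 4 (send(from=D, to=A, msg='resp')): A:[resp] B:[] C:[] D:[start]
After 5 (process(D)): A:[resp] B:[] C:[] D:[]
After 6 (send(from=A, to=C, msg='ping')): A:[resp] B:[] C:[ping] D:[]
After 7 (send(from=B, to=D, msg='stop')): A:[resp] B:[] C:[ping] D:[stop]
After 8 (process(C)): A:[resp] B:[] C:[] D:[stop]
After 9 (send(from=C, to=A, msg='sync')): A:[resp,sync] B:[] C:[] D:[stop]
After 10 (process(C)): A:[resp,sync] B:[] C:[] D:[stop]
After 11 (send(from=B, to=C, msg='pong')): A:[resp,sync] B:[] C:[pong] D:[stop]
After 12 (send(from=B, to=D, msg='err')): A:[resp,sync] B:[] C:[pong] D:[stop,err]
After 13 (send(from=C, to=D, msg='tick')): A:[resp,sync] B:[] C:[pong] D:[stop,err,tick]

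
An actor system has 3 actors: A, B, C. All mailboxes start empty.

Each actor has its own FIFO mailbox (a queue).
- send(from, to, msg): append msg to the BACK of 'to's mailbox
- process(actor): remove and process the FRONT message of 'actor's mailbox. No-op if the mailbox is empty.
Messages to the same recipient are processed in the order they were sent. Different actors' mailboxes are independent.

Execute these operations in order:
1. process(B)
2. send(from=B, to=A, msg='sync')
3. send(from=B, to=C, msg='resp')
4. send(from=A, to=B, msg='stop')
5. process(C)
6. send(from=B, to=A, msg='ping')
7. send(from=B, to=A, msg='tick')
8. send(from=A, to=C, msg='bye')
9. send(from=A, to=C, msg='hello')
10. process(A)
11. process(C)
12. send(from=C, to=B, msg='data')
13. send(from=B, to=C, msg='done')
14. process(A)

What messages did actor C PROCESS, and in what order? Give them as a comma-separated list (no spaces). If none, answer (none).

After 1 (process(B)): A:[] B:[] C:[]
After 2 (send(from=B, to=A, msg='sync')): A:[sync] B:[] C:[]
After 3 (send(from=B, to=C, msg='resp')): A:[sync] B:[] C:[resp]
After 4 (send(from=A, to=B, msg='stop')): A:[sync] B:[stop] C:[resp]
After 5 (process(C)): A:[sync] B:[stop] C:[]
After 6 (send(from=B, to=A, msg='ping')): A:[sync,ping] B:[stop] C:[]
After 7 (send(from=B, to=A, msg='tick')): A:[sync,ping,tick] B:[stop] C:[]
After 8 (send(from=A, to=C, msg='bye')): A:[sync,ping,tick] B:[stop] C:[bye]
After 9 (send(from=A, to=C, msg='hello')): A:[sync,ping,tick] B:[stop] C:[bye,hello]
After 10 (process(A)): A:[ping,tick] B:[stop] C:[bye,hello]
After 11 (process(C)): A:[ping,tick] B:[stop] C:[hello]
After 12 (send(from=C, to=B, msg='data')): A:[ping,tick] B:[stop,data] C:[hello]
After 13 (send(from=B, to=C, msg='done')): A:[ping,tick] B:[stop,data] C:[hello,done]
After 14 (process(A)): A:[tick] B:[stop,data] C:[hello,done]

Answer: resp,bye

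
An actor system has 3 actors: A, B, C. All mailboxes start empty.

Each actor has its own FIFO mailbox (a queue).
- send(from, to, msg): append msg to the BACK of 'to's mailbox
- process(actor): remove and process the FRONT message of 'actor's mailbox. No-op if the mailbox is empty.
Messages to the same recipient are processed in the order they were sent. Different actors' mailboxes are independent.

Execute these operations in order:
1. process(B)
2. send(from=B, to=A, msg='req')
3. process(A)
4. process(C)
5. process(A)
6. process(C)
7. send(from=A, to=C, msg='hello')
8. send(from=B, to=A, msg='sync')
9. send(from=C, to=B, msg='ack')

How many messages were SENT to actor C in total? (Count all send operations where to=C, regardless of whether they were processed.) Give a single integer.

Answer: 1

Derivation:
After 1 (process(B)): A:[] B:[] C:[]
After 2 (send(from=B, to=A, msg='req')): A:[req] B:[] C:[]
After 3 (process(A)): A:[] B:[] C:[]
After 4 (process(C)): A:[] B:[] C:[]
After 5 (process(A)): A:[] B:[] C:[]
After 6 (process(C)): A:[] B:[] C:[]
After 7 (send(from=A, to=C, msg='hello')): A:[] B:[] C:[hello]
After 8 (send(from=B, to=A, msg='sync')): A:[sync] B:[] C:[hello]
After 9 (send(from=C, to=B, msg='ack')): A:[sync] B:[ack] C:[hello]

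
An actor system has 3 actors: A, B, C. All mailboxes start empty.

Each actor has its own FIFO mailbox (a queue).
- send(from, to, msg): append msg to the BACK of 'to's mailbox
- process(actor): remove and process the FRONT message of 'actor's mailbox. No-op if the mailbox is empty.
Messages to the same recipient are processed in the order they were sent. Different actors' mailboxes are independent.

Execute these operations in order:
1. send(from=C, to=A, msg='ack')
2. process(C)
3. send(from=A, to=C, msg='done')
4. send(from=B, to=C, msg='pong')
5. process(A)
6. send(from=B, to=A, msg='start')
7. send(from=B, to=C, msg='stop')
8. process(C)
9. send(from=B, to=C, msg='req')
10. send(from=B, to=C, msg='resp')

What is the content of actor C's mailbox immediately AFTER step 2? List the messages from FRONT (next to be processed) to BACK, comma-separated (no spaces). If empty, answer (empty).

After 1 (send(from=C, to=A, msg='ack')): A:[ack] B:[] C:[]
After 2 (process(C)): A:[ack] B:[] C:[]

(empty)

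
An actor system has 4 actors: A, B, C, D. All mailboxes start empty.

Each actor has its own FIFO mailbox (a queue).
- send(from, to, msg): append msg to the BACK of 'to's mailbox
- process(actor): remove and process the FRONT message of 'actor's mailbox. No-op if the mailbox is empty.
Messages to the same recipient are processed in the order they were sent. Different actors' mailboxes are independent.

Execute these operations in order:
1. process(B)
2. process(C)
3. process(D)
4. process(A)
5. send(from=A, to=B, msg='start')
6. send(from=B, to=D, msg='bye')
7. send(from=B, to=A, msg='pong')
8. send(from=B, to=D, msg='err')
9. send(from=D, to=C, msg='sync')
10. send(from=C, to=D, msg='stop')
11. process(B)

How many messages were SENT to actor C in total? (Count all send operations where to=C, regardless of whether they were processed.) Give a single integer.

Answer: 1

Derivation:
After 1 (process(B)): A:[] B:[] C:[] D:[]
After 2 (process(C)): A:[] B:[] C:[] D:[]
After 3 (process(D)): A:[] B:[] C:[] D:[]
After 4 (process(A)): A:[] B:[] C:[] D:[]
After 5 (send(from=A, to=B, msg='start')): A:[] B:[start] C:[] D:[]
After 6 (send(from=B, to=D, msg='bye')): A:[] B:[start] C:[] D:[bye]
After 7 (send(from=B, to=A, msg='pong')): A:[pong] B:[start] C:[] D:[bye]
After 8 (send(from=B, to=D, msg='err')): A:[pong] B:[start] C:[] D:[bye,err]
After 9 (send(from=D, to=C, msg='sync')): A:[pong] B:[start] C:[sync] D:[bye,err]
After 10 (send(from=C, to=D, msg='stop')): A:[pong] B:[start] C:[sync] D:[bye,err,stop]
After 11 (process(B)): A:[pong] B:[] C:[sync] D:[bye,err,stop]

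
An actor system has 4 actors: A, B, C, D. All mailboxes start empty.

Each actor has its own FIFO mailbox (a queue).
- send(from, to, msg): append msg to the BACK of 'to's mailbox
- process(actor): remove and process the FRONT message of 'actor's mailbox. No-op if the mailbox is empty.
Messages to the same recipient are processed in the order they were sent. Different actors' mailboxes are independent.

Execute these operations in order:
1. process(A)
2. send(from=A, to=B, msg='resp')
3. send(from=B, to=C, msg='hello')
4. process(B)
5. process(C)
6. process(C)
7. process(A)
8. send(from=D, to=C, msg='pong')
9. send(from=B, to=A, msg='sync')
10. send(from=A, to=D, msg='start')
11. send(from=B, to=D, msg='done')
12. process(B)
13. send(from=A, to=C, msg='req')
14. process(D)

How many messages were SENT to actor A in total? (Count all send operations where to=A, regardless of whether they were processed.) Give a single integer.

Answer: 1

Derivation:
After 1 (process(A)): A:[] B:[] C:[] D:[]
After 2 (send(from=A, to=B, msg='resp')): A:[] B:[resp] C:[] D:[]
After 3 (send(from=B, to=C, msg='hello')): A:[] B:[resp] C:[hello] D:[]
After 4 (process(B)): A:[] B:[] C:[hello] D:[]
After 5 (process(C)): A:[] B:[] C:[] D:[]
After 6 (process(C)): A:[] B:[] C:[] D:[]
After 7 (process(A)): A:[] B:[] C:[] D:[]
After 8 (send(from=D, to=C, msg='pong')): A:[] B:[] C:[pong] D:[]
After 9 (send(from=B, to=A, msg='sync')): A:[sync] B:[] C:[pong] D:[]
After 10 (send(from=A, to=D, msg='start')): A:[sync] B:[] C:[pong] D:[start]
After 11 (send(from=B, to=D, msg='done')): A:[sync] B:[] C:[pong] D:[start,done]
After 12 (process(B)): A:[sync] B:[] C:[pong] D:[start,done]
After 13 (send(from=A, to=C, msg='req')): A:[sync] B:[] C:[pong,req] D:[start,done]
After 14 (process(D)): A:[sync] B:[] C:[pong,req] D:[done]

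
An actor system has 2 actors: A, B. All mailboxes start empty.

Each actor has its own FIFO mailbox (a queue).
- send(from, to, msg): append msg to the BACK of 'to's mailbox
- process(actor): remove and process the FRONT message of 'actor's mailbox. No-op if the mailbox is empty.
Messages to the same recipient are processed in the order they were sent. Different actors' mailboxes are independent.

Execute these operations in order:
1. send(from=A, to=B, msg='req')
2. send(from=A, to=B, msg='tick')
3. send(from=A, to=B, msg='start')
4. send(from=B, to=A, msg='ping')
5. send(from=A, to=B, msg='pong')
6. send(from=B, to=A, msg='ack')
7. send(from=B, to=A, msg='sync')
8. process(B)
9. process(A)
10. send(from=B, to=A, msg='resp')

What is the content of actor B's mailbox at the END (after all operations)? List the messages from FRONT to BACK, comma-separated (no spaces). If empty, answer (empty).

After 1 (send(from=A, to=B, msg='req')): A:[] B:[req]
After 2 (send(from=A, to=B, msg='tick')): A:[] B:[req,tick]
After 3 (send(from=A, to=B, msg='start')): A:[] B:[req,tick,start]
After 4 (send(from=B, to=A, msg='ping')): A:[ping] B:[req,tick,start]
After 5 (send(from=A, to=B, msg='pong')): A:[ping] B:[req,tick,start,pong]
After 6 (send(from=B, to=A, msg='ack')): A:[ping,ack] B:[req,tick,start,pong]
After 7 (send(from=B, to=A, msg='sync')): A:[ping,ack,sync] B:[req,tick,start,pong]
After 8 (process(B)): A:[ping,ack,sync] B:[tick,start,pong]
After 9 (process(A)): A:[ack,sync] B:[tick,start,pong]
After 10 (send(from=B, to=A, msg='resp')): A:[ack,sync,resp] B:[tick,start,pong]

Answer: tick,start,pong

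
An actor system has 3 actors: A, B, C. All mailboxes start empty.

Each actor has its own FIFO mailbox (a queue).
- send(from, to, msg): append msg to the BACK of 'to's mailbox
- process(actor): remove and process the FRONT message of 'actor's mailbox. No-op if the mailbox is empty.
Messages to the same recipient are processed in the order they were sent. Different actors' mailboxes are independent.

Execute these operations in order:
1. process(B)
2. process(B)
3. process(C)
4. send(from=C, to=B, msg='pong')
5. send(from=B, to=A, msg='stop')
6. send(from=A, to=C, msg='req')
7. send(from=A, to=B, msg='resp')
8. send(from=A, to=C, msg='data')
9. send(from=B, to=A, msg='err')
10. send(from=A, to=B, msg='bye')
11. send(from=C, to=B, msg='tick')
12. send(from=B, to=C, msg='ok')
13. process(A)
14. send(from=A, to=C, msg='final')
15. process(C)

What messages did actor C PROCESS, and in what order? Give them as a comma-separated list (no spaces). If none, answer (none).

After 1 (process(B)): A:[] B:[] C:[]
After 2 (process(B)): A:[] B:[] C:[]
After 3 (process(C)): A:[] B:[] C:[]
After 4 (send(from=C, to=B, msg='pong')): A:[] B:[pong] C:[]
After 5 (send(from=B, to=A, msg='stop')): A:[stop] B:[pong] C:[]
After 6 (send(from=A, to=C, msg='req')): A:[stop] B:[pong] C:[req]
After 7 (send(from=A, to=B, msg='resp')): A:[stop] B:[pong,resp] C:[req]
After 8 (send(from=A, to=C, msg='data')): A:[stop] B:[pong,resp] C:[req,data]
After 9 (send(from=B, to=A, msg='err')): A:[stop,err] B:[pong,resp] C:[req,data]
After 10 (send(from=A, to=B, msg='bye')): A:[stop,err] B:[pong,resp,bye] C:[req,data]
After 11 (send(from=C, to=B, msg='tick')): A:[stop,err] B:[pong,resp,bye,tick] C:[req,data]
After 12 (send(from=B, to=C, msg='ok')): A:[stop,err] B:[pong,resp,bye,tick] C:[req,data,ok]
After 13 (process(A)): A:[err] B:[pong,resp,bye,tick] C:[req,data,ok]
After 14 (send(from=A, to=C, msg='final')): A:[err] B:[pong,resp,bye,tick] C:[req,data,ok,final]
After 15 (process(C)): A:[err] B:[pong,resp,bye,tick] C:[data,ok,final]

Answer: req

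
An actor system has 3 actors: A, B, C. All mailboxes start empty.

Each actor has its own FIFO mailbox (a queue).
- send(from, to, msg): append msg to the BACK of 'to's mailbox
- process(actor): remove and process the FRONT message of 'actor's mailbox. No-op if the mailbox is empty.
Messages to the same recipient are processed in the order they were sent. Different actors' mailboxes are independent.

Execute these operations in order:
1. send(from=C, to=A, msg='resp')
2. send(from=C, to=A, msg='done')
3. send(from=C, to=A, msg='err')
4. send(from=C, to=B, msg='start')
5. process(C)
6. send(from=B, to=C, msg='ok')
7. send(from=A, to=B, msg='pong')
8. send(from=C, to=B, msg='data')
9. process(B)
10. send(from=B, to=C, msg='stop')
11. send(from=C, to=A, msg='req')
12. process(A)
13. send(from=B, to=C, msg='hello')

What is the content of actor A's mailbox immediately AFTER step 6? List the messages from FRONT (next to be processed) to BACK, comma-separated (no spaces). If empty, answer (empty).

After 1 (send(from=C, to=A, msg='resp')): A:[resp] B:[] C:[]
After 2 (send(from=C, to=A, msg='done')): A:[resp,done] B:[] C:[]
After 3 (send(from=C, to=A, msg='err')): A:[resp,done,err] B:[] C:[]
After 4 (send(from=C, to=B, msg='start')): A:[resp,done,err] B:[start] C:[]
After 5 (process(C)): A:[resp,done,err] B:[start] C:[]
After 6 (send(from=B, to=C, msg='ok')): A:[resp,done,err] B:[start] C:[ok]

resp,done,err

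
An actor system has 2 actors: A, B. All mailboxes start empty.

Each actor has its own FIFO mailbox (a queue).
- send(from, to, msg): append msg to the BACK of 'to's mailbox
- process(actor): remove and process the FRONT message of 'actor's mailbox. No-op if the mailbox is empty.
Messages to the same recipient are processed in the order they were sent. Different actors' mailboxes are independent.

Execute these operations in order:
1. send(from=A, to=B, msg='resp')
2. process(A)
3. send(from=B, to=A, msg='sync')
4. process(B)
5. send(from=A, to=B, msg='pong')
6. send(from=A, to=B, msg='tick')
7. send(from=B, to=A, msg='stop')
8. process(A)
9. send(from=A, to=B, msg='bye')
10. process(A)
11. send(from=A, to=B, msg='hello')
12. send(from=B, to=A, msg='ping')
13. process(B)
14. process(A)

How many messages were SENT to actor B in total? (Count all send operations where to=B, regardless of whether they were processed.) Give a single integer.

Answer: 5

Derivation:
After 1 (send(from=A, to=B, msg='resp')): A:[] B:[resp]
After 2 (process(A)): A:[] B:[resp]
After 3 (send(from=B, to=A, msg='sync')): A:[sync] B:[resp]
After 4 (process(B)): A:[sync] B:[]
After 5 (send(from=A, to=B, msg='pong')): A:[sync] B:[pong]
After 6 (send(from=A, to=B, msg='tick')): A:[sync] B:[pong,tick]
After 7 (send(from=B, to=A, msg='stop')): A:[sync,stop] B:[pong,tick]
After 8 (process(A)): A:[stop] B:[pong,tick]
After 9 (send(from=A, to=B, msg='bye')): A:[stop] B:[pong,tick,bye]
After 10 (process(A)): A:[] B:[pong,tick,bye]
After 11 (send(from=A, to=B, msg='hello')): A:[] B:[pong,tick,bye,hello]
After 12 (send(from=B, to=A, msg='ping')): A:[ping] B:[pong,tick,bye,hello]
After 13 (process(B)): A:[ping] B:[tick,bye,hello]
After 14 (process(A)): A:[] B:[tick,bye,hello]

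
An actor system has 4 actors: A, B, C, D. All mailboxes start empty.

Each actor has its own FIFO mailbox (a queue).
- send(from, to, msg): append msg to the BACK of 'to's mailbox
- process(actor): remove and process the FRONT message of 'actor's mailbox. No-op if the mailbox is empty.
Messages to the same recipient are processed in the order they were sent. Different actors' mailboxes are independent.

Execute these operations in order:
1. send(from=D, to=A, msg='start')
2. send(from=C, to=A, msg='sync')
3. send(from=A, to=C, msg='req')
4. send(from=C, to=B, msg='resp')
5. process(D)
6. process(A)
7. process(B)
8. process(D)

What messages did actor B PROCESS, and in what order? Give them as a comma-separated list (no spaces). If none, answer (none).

After 1 (send(from=D, to=A, msg='start')): A:[start] B:[] C:[] D:[]
After 2 (send(from=C, to=A, msg='sync')): A:[start,sync] B:[] C:[] D:[]
After 3 (send(from=A, to=C, msg='req')): A:[start,sync] B:[] C:[req] D:[]
After 4 (send(from=C, to=B, msg='resp')): A:[start,sync] B:[resp] C:[req] D:[]
After 5 (process(D)): A:[start,sync] B:[resp] C:[req] D:[]
After 6 (process(A)): A:[sync] B:[resp] C:[req] D:[]
After 7 (process(B)): A:[sync] B:[] C:[req] D:[]
After 8 (process(D)): A:[sync] B:[] C:[req] D:[]

Answer: resp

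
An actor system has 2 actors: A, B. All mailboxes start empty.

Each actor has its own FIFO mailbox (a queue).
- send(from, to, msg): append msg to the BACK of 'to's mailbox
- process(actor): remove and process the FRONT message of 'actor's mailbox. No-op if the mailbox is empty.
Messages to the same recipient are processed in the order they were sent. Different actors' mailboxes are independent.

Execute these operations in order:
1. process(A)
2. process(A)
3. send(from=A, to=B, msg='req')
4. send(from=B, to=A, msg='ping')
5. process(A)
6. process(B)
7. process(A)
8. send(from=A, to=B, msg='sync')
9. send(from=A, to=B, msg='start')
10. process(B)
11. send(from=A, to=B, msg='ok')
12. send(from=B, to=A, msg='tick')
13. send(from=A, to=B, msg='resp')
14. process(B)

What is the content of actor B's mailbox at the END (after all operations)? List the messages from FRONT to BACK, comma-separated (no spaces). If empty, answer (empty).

Answer: ok,resp

Derivation:
After 1 (process(A)): A:[] B:[]
After 2 (process(A)): A:[] B:[]
After 3 (send(from=A, to=B, msg='req')): A:[] B:[req]
After 4 (send(from=B, to=A, msg='ping')): A:[ping] B:[req]
After 5 (process(A)): A:[] B:[req]
After 6 (process(B)): A:[] B:[]
After 7 (process(A)): A:[] B:[]
After 8 (send(from=A, to=B, msg='sync')): A:[] B:[sync]
After 9 (send(from=A, to=B, msg='start')): A:[] B:[sync,start]
After 10 (process(B)): A:[] B:[start]
After 11 (send(from=A, to=B, msg='ok')): A:[] B:[start,ok]
After 12 (send(from=B, to=A, msg='tick')): A:[tick] B:[start,ok]
After 13 (send(from=A, to=B, msg='resp')): A:[tick] B:[start,ok,resp]
After 14 (process(B)): A:[tick] B:[ok,resp]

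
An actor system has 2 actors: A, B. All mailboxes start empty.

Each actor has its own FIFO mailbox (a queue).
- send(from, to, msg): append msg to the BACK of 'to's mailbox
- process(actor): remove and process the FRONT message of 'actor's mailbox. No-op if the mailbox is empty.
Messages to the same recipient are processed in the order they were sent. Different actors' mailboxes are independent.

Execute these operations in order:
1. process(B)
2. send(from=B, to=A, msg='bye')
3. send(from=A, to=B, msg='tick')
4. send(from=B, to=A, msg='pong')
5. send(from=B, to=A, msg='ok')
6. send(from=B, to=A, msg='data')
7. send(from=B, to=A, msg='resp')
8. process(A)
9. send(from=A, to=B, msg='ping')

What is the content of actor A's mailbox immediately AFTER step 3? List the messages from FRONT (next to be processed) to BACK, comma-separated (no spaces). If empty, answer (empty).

After 1 (process(B)): A:[] B:[]
After 2 (send(from=B, to=A, msg='bye')): A:[bye] B:[]
After 3 (send(from=A, to=B, msg='tick')): A:[bye] B:[tick]

bye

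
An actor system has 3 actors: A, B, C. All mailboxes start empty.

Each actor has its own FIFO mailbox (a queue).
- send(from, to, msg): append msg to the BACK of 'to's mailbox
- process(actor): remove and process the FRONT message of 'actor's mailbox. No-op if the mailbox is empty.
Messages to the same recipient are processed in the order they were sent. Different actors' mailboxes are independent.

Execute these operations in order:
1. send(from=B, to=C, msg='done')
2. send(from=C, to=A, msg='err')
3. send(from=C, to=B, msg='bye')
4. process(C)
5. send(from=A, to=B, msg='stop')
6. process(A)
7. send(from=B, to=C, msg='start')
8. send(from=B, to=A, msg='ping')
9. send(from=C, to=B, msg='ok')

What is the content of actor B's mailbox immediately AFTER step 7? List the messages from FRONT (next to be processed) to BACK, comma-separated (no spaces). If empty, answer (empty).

After 1 (send(from=B, to=C, msg='done')): A:[] B:[] C:[done]
After 2 (send(from=C, to=A, msg='err')): A:[err] B:[] C:[done]
After 3 (send(from=C, to=B, msg='bye')): A:[err] B:[bye] C:[done]
After 4 (process(C)): A:[err] B:[bye] C:[]
After 5 (send(from=A, to=B, msg='stop')): A:[err] B:[bye,stop] C:[]
After 6 (process(A)): A:[] B:[bye,stop] C:[]
After 7 (send(from=B, to=C, msg='start')): A:[] B:[bye,stop] C:[start]

bye,stop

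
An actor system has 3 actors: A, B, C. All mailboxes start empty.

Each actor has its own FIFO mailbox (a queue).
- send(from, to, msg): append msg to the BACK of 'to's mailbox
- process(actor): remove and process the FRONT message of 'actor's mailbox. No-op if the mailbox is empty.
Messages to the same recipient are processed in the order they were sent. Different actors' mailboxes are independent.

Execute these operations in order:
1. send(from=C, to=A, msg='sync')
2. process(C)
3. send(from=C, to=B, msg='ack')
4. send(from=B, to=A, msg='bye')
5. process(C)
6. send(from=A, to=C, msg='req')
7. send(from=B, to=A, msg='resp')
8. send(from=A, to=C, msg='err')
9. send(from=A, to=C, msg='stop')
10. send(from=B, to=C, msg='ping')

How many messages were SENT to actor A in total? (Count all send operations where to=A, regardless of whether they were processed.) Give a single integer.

After 1 (send(from=C, to=A, msg='sync')): A:[sync] B:[] C:[]
After 2 (process(C)): A:[sync] B:[] C:[]
After 3 (send(from=C, to=B, msg='ack')): A:[sync] B:[ack] C:[]
After 4 (send(from=B, to=A, msg='bye')): A:[sync,bye] B:[ack] C:[]
After 5 (process(C)): A:[sync,bye] B:[ack] C:[]
After 6 (send(from=A, to=C, msg='req')): A:[sync,bye] B:[ack] C:[req]
After 7 (send(from=B, to=A, msg='resp')): A:[sync,bye,resp] B:[ack] C:[req]
After 8 (send(from=A, to=C, msg='err')): A:[sync,bye,resp] B:[ack] C:[req,err]
After 9 (send(from=A, to=C, msg='stop')): A:[sync,bye,resp] B:[ack] C:[req,err,stop]
After 10 (send(from=B, to=C, msg='ping')): A:[sync,bye,resp] B:[ack] C:[req,err,stop,ping]

Answer: 3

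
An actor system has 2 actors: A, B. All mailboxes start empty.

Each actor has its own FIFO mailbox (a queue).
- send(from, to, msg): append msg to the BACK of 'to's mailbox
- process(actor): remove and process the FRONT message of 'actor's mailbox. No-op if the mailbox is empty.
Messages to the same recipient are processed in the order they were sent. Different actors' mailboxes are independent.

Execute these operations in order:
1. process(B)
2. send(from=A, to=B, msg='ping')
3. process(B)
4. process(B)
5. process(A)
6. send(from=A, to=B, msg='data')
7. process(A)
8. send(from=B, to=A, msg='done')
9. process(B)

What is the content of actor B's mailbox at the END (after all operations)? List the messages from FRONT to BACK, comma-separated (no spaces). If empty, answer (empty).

Answer: (empty)

Derivation:
After 1 (process(B)): A:[] B:[]
After 2 (send(from=A, to=B, msg='ping')): A:[] B:[ping]
After 3 (process(B)): A:[] B:[]
After 4 (process(B)): A:[] B:[]
After 5 (process(A)): A:[] B:[]
After 6 (send(from=A, to=B, msg='data')): A:[] B:[data]
After 7 (process(A)): A:[] B:[data]
After 8 (send(from=B, to=A, msg='done')): A:[done] B:[data]
After 9 (process(B)): A:[done] B:[]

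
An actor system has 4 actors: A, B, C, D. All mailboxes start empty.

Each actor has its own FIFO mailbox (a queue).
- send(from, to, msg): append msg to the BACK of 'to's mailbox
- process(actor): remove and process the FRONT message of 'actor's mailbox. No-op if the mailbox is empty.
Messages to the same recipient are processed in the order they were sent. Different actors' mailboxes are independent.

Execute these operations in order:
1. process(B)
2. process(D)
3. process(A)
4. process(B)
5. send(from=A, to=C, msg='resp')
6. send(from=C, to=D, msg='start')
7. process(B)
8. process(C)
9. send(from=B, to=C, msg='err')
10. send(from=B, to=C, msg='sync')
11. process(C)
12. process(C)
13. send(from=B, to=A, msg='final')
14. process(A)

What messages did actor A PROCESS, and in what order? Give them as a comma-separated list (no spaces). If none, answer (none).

After 1 (process(B)): A:[] B:[] C:[] D:[]
After 2 (process(D)): A:[] B:[] C:[] D:[]
After 3 (process(A)): A:[] B:[] C:[] D:[]
After 4 (process(B)): A:[] B:[] C:[] D:[]
After 5 (send(from=A, to=C, msg='resp')): A:[] B:[] C:[resp] D:[]
After 6 (send(from=C, to=D, msg='start')): A:[] B:[] C:[resp] D:[start]
After 7 (process(B)): A:[] B:[] C:[resp] D:[start]
After 8 (process(C)): A:[] B:[] C:[] D:[start]
After 9 (send(from=B, to=C, msg='err')): A:[] B:[] C:[err] D:[start]
After 10 (send(from=B, to=C, msg='sync')): A:[] B:[] C:[err,sync] D:[start]
After 11 (process(C)): A:[] B:[] C:[sync] D:[start]
After 12 (process(C)): A:[] B:[] C:[] D:[start]
After 13 (send(from=B, to=A, msg='final')): A:[final] B:[] C:[] D:[start]
After 14 (process(A)): A:[] B:[] C:[] D:[start]

Answer: final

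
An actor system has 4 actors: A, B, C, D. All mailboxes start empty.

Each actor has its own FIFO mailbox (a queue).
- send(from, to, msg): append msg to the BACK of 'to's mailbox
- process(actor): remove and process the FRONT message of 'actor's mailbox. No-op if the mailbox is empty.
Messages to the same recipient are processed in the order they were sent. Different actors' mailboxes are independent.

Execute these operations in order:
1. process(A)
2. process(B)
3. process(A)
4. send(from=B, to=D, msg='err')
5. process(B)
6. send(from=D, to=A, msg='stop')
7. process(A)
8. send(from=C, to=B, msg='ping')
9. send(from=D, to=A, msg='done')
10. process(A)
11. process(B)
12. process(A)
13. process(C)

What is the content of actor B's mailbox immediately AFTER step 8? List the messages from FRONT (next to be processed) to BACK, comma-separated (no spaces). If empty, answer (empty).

After 1 (process(A)): A:[] B:[] C:[] D:[]
After 2 (process(B)): A:[] B:[] C:[] D:[]
After 3 (process(A)): A:[] B:[] C:[] D:[]
After 4 (send(from=B, to=D, msg='err')): A:[] B:[] C:[] D:[err]
After 5 (process(B)): A:[] B:[] C:[] D:[err]
After 6 (send(from=D, to=A, msg='stop')): A:[stop] B:[] C:[] D:[err]
After 7 (process(A)): A:[] B:[] C:[] D:[err]
After 8 (send(from=C, to=B, msg='ping')): A:[] B:[ping] C:[] D:[err]

ping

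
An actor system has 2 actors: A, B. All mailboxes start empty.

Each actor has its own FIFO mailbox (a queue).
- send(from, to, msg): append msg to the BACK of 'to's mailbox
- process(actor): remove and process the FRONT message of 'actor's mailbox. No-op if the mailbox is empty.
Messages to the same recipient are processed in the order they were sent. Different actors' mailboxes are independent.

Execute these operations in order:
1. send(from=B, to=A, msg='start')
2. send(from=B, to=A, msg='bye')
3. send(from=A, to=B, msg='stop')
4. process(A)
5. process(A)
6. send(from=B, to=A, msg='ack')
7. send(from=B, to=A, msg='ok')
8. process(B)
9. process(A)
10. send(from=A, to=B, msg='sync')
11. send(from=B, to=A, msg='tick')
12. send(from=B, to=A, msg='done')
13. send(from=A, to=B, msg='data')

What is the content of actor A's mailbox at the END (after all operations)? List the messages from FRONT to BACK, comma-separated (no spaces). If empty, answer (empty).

After 1 (send(from=B, to=A, msg='start')): A:[start] B:[]
After 2 (send(from=B, to=A, msg='bye')): A:[start,bye] B:[]
After 3 (send(from=A, to=B, msg='stop')): A:[start,bye] B:[stop]
After 4 (process(A)): A:[bye] B:[stop]
After 5 (process(A)): A:[] B:[stop]
After 6 (send(from=B, to=A, msg='ack')): A:[ack] B:[stop]
After 7 (send(from=B, to=A, msg='ok')): A:[ack,ok] B:[stop]
After 8 (process(B)): A:[ack,ok] B:[]
After 9 (process(A)): A:[ok] B:[]
After 10 (send(from=A, to=B, msg='sync')): A:[ok] B:[sync]
After 11 (send(from=B, to=A, msg='tick')): A:[ok,tick] B:[sync]
After 12 (send(from=B, to=A, msg='done')): A:[ok,tick,done] B:[sync]
After 13 (send(from=A, to=B, msg='data')): A:[ok,tick,done] B:[sync,data]

Answer: ok,tick,done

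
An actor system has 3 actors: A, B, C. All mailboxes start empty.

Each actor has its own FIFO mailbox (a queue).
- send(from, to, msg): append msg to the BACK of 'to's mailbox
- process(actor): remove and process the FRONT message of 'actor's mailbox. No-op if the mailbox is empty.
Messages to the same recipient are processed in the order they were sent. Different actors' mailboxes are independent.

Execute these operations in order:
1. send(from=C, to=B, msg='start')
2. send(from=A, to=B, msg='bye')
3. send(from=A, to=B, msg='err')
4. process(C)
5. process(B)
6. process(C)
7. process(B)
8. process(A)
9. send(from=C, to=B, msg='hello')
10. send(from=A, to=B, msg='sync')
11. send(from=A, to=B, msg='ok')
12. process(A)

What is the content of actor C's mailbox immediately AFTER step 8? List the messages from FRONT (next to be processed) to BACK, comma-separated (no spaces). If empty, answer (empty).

After 1 (send(from=C, to=B, msg='start')): A:[] B:[start] C:[]
After 2 (send(from=A, to=B, msg='bye')): A:[] B:[start,bye] C:[]
After 3 (send(from=A, to=B, msg='err')): A:[] B:[start,bye,err] C:[]
After 4 (process(C)): A:[] B:[start,bye,err] C:[]
After 5 (process(B)): A:[] B:[bye,err] C:[]
After 6 (process(C)): A:[] B:[bye,err] C:[]
After 7 (process(B)): A:[] B:[err] C:[]
After 8 (process(A)): A:[] B:[err] C:[]

(empty)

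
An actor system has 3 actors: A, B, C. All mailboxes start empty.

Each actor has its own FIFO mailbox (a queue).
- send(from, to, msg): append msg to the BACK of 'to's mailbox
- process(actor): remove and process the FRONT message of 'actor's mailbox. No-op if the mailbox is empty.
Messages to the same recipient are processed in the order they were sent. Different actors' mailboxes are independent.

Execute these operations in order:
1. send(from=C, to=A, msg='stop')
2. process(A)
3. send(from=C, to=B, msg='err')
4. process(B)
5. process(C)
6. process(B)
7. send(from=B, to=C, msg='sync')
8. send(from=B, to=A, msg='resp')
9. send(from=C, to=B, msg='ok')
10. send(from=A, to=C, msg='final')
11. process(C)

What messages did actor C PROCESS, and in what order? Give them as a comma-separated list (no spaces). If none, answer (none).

After 1 (send(from=C, to=A, msg='stop')): A:[stop] B:[] C:[]
After 2 (process(A)): A:[] B:[] C:[]
After 3 (send(from=C, to=B, msg='err')): A:[] B:[err] C:[]
After 4 (process(B)): A:[] B:[] C:[]
After 5 (process(C)): A:[] B:[] C:[]
After 6 (process(B)): A:[] B:[] C:[]
After 7 (send(from=B, to=C, msg='sync')): A:[] B:[] C:[sync]
After 8 (send(from=B, to=A, msg='resp')): A:[resp] B:[] C:[sync]
After 9 (send(from=C, to=B, msg='ok')): A:[resp] B:[ok] C:[sync]
After 10 (send(from=A, to=C, msg='final')): A:[resp] B:[ok] C:[sync,final]
After 11 (process(C)): A:[resp] B:[ok] C:[final]

Answer: sync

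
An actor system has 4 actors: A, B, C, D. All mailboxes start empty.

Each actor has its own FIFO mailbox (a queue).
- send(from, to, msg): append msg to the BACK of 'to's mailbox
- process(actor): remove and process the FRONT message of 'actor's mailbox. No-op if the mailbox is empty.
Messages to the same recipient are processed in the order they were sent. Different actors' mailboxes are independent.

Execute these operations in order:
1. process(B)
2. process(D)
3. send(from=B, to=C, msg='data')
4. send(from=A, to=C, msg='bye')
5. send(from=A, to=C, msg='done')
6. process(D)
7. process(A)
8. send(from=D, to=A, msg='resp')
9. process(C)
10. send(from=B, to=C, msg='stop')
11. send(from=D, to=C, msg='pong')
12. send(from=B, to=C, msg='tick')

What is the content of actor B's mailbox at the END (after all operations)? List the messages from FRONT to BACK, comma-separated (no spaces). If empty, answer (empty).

Answer: (empty)

Derivation:
After 1 (process(B)): A:[] B:[] C:[] D:[]
After 2 (process(D)): A:[] B:[] C:[] D:[]
After 3 (send(from=B, to=C, msg='data')): A:[] B:[] C:[data] D:[]
After 4 (send(from=A, to=C, msg='bye')): A:[] B:[] C:[data,bye] D:[]
After 5 (send(from=A, to=C, msg='done')): A:[] B:[] C:[data,bye,done] D:[]
After 6 (process(D)): A:[] B:[] C:[data,bye,done] D:[]
After 7 (process(A)): A:[] B:[] C:[data,bye,done] D:[]
After 8 (send(from=D, to=A, msg='resp')): A:[resp] B:[] C:[data,bye,done] D:[]
After 9 (process(C)): A:[resp] B:[] C:[bye,done] D:[]
After 10 (send(from=B, to=C, msg='stop')): A:[resp] B:[] C:[bye,done,stop] D:[]
After 11 (send(from=D, to=C, msg='pong')): A:[resp] B:[] C:[bye,done,stop,pong] D:[]
After 12 (send(from=B, to=C, msg='tick')): A:[resp] B:[] C:[bye,done,stop,pong,tick] D:[]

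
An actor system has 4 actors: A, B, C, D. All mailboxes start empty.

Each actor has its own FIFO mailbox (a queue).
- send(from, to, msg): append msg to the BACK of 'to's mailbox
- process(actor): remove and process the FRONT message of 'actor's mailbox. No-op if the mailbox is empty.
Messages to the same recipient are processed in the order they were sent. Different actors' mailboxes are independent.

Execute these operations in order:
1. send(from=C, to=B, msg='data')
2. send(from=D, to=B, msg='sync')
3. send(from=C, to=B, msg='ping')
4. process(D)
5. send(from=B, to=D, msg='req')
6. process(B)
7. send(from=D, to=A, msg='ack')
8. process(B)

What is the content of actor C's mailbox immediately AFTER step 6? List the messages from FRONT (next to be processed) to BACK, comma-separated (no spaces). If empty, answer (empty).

After 1 (send(from=C, to=B, msg='data')): A:[] B:[data] C:[] D:[]
After 2 (send(from=D, to=B, msg='sync')): A:[] B:[data,sync] C:[] D:[]
After 3 (send(from=C, to=B, msg='ping')): A:[] B:[data,sync,ping] C:[] D:[]
After 4 (process(D)): A:[] B:[data,sync,ping] C:[] D:[]
After 5 (send(from=B, to=D, msg='req')): A:[] B:[data,sync,ping] C:[] D:[req]
After 6 (process(B)): A:[] B:[sync,ping] C:[] D:[req]

(empty)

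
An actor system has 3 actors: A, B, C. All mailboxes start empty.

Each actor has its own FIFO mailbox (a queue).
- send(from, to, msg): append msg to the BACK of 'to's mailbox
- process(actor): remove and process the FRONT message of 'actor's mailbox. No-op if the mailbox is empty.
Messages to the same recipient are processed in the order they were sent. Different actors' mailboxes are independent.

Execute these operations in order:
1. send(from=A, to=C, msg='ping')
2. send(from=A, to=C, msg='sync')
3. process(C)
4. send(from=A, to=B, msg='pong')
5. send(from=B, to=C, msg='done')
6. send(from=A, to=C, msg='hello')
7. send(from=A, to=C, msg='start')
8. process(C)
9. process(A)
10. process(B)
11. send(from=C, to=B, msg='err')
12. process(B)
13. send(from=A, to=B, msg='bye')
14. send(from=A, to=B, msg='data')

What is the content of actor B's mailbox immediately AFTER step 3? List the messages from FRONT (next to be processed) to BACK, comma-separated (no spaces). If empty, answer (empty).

After 1 (send(from=A, to=C, msg='ping')): A:[] B:[] C:[ping]
After 2 (send(from=A, to=C, msg='sync')): A:[] B:[] C:[ping,sync]
After 3 (process(C)): A:[] B:[] C:[sync]

(empty)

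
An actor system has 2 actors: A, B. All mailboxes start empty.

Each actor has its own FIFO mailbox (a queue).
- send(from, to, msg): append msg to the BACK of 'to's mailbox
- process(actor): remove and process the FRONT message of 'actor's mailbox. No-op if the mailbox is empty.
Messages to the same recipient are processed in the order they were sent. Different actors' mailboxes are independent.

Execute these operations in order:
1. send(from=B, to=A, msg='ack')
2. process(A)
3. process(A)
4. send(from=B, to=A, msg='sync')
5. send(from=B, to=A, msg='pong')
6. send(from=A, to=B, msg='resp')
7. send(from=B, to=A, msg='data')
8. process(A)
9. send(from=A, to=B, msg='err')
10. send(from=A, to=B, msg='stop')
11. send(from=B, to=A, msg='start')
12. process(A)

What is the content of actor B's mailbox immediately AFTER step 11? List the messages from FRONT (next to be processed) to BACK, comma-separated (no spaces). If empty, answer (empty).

After 1 (send(from=B, to=A, msg='ack')): A:[ack] B:[]
After 2 (process(A)): A:[] B:[]
After 3 (process(A)): A:[] B:[]
After 4 (send(from=B, to=A, msg='sync')): A:[sync] B:[]
After 5 (send(from=B, to=A, msg='pong')): A:[sync,pong] B:[]
After 6 (send(from=A, to=B, msg='resp')): A:[sync,pong] B:[resp]
After 7 (send(from=B, to=A, msg='data')): A:[sync,pong,data] B:[resp]
After 8 (process(A)): A:[pong,data] B:[resp]
After 9 (send(from=A, to=B, msg='err')): A:[pong,data] B:[resp,err]
After 10 (send(from=A, to=B, msg='stop')): A:[pong,data] B:[resp,err,stop]
After 11 (send(from=B, to=A, msg='start')): A:[pong,data,start] B:[resp,err,stop]

resp,err,stop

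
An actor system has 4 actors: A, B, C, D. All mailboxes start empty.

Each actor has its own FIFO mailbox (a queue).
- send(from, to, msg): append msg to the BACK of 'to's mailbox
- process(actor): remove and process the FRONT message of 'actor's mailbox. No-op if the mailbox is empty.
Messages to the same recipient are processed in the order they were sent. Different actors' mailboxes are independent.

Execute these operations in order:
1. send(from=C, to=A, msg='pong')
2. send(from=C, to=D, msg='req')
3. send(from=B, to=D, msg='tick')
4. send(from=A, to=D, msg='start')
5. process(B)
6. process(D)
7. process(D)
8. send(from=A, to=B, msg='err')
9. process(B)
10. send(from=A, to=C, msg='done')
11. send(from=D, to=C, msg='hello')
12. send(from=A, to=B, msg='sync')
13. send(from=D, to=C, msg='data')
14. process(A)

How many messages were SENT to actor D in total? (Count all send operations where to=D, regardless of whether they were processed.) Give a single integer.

Answer: 3

Derivation:
After 1 (send(from=C, to=A, msg='pong')): A:[pong] B:[] C:[] D:[]
After 2 (send(from=C, to=D, msg='req')): A:[pong] B:[] C:[] D:[req]
After 3 (send(from=B, to=D, msg='tick')): A:[pong] B:[] C:[] D:[req,tick]
After 4 (send(from=A, to=D, msg='start')): A:[pong] B:[] C:[] D:[req,tick,start]
After 5 (process(B)): A:[pong] B:[] C:[] D:[req,tick,start]
After 6 (process(D)): A:[pong] B:[] C:[] D:[tick,start]
After 7 (process(D)): A:[pong] B:[] C:[] D:[start]
After 8 (send(from=A, to=B, msg='err')): A:[pong] B:[err] C:[] D:[start]
After 9 (process(B)): A:[pong] B:[] C:[] D:[start]
After 10 (send(from=A, to=C, msg='done')): A:[pong] B:[] C:[done] D:[start]
After 11 (send(from=D, to=C, msg='hello')): A:[pong] B:[] C:[done,hello] D:[start]
After 12 (send(from=A, to=B, msg='sync')): A:[pong] B:[sync] C:[done,hello] D:[start]
After 13 (send(from=D, to=C, msg='data')): A:[pong] B:[sync] C:[done,hello,data] D:[start]
After 14 (process(A)): A:[] B:[sync] C:[done,hello,data] D:[start]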